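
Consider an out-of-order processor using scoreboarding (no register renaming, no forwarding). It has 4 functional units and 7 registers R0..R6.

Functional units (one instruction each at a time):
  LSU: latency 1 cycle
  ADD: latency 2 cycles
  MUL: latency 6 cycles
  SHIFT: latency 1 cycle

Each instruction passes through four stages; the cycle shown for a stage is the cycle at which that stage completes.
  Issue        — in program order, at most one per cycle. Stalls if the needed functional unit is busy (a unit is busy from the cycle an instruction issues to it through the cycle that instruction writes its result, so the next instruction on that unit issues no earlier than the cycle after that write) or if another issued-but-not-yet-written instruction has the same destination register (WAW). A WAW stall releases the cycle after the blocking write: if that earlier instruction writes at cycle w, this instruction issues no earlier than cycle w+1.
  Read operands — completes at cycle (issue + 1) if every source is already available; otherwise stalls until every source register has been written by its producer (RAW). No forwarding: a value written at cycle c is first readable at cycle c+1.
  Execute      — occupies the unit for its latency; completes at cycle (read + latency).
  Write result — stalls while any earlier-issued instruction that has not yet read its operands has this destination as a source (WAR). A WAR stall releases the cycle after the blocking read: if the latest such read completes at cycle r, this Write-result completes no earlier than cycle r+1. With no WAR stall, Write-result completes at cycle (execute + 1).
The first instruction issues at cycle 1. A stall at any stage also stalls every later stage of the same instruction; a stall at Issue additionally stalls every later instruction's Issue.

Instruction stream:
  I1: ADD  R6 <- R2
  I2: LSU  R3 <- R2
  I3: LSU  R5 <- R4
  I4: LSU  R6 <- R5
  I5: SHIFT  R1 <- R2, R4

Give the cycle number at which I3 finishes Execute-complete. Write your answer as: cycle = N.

cycle = 8

[I1] 1/2/4/5
[I2] 2/3/4/5
[I3] 6/7/8/9  (struct: LSU busy until I2 writes@5)
[I4] 10/11/12/13  (struct: LSU busy until I3 writes@9)
[I5] 11/12/13/14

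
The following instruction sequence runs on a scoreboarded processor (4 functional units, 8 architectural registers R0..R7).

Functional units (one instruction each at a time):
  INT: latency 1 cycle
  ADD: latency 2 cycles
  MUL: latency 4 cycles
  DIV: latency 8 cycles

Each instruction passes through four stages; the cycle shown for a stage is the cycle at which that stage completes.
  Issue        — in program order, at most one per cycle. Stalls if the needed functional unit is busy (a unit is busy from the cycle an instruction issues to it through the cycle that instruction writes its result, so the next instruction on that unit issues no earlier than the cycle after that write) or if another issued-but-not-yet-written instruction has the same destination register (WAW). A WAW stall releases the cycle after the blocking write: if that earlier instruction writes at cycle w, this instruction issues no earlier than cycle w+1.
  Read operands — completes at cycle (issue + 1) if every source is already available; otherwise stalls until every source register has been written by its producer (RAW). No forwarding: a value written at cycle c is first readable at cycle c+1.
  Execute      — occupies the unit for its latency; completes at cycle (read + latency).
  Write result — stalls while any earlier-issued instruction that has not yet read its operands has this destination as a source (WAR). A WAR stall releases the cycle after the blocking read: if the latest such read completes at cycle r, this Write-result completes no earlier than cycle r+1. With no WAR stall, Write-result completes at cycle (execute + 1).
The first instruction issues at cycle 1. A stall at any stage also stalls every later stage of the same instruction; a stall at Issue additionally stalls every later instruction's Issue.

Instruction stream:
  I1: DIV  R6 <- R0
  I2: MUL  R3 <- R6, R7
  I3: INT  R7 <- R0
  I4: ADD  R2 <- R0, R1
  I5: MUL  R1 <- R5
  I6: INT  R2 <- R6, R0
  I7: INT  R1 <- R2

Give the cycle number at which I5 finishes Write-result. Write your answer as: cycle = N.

cycle = 24

I1 -> (1, 2, 10, 11)
I2 -> (2, 12, 16, 17)  // RAW R6: wait I1 write@11
I3 -> (3, 4, 5, 13)  // WAR R7: wait I2 read@12
I4 -> (4, 5, 7, 8)
I5 -> (18, 19, 23, 24)  // struct: MUL busy until I2 writes@17
I6 -> (19, 20, 21, 22)
I7 -> (25, 26, 27, 28)  // WAW R1: wait I5 write@24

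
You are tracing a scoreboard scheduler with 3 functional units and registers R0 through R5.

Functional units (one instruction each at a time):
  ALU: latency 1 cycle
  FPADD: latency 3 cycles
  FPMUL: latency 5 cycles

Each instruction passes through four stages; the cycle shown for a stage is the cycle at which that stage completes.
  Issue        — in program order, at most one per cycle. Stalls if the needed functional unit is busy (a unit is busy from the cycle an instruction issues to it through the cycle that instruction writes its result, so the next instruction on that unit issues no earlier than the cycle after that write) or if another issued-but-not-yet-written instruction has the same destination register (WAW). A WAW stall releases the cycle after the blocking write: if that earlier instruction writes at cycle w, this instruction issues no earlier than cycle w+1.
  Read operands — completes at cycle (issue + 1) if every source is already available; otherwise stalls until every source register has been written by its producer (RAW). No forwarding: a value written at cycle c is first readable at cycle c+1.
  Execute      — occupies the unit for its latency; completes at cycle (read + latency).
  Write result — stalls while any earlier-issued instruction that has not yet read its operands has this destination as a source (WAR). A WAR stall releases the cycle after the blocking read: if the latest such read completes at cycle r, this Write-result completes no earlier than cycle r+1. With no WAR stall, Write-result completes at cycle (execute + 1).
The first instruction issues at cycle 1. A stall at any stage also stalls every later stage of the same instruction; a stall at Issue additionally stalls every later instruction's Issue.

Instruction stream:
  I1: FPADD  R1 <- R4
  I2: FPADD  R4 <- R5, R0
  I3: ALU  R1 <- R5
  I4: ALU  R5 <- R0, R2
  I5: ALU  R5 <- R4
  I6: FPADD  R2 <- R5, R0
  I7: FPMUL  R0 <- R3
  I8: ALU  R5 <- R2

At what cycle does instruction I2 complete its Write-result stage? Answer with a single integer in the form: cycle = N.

cycle 1: I1 issues→FPADD
cycle 2: I1 reads
cycle 5: I1 exec-done
cycle 6: I1 writes R1
cycle 7: I2 issues→FPADD
cycle 8: I2 reads · I3 issues→ALU
cycle 9: I3 reads
cycle 10: I3 exec-done
cycle 11: I2 exec-done · I3 writes R1
cycle 12: I2 writes R4 · I4 issues→ALU
cycle 13: I4 reads
cycle 14: I4 exec-done
cycle 15: I4 writes R5
cycle 16: I5 issues→ALU
cycle 17: I5 reads · I6 issues→FPADD
cycle 18: I5 exec-done · I7 issues→FPMUL
cycle 19: I5 writes R5 · I7 reads
cycle 20: I6 reads · I8 issues→ALU
cycle 23: I6 exec-done
cycle 24: I6 writes R2 · I7 exec-done
cycle 25: I7 writes R0 · I8 reads
cycle 26: I8 exec-done
cycle 27: I8 writes R5

cycle = 12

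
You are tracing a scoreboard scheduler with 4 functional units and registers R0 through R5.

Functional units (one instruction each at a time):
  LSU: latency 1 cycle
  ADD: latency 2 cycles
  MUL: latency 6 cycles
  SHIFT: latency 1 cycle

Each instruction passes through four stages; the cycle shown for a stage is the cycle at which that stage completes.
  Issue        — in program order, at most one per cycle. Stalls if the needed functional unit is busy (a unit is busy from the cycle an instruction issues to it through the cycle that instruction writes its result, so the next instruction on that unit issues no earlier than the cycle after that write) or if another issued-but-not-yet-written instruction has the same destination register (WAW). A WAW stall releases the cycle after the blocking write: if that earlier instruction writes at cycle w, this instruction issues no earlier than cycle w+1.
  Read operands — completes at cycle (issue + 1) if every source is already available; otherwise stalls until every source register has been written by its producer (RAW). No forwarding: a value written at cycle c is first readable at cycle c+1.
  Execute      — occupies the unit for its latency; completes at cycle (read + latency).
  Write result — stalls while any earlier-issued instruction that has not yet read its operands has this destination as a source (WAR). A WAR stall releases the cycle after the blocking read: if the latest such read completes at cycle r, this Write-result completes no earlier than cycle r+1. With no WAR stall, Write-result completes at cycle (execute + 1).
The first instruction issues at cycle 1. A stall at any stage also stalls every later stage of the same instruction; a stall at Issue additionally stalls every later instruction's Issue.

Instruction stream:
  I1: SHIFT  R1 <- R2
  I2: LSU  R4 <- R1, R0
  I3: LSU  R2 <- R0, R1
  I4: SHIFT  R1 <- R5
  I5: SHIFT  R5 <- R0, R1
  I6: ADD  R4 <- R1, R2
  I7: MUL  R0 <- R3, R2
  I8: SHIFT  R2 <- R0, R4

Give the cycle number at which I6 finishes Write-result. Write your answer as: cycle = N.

t=1  I1 dispatched to SHIFT
t=2  I1 operands ready · I2 dispatched to LSU
t=3  I1 complete
t=4  R1←I1
t=5  I2 operands ready
t=6  I2 complete
t=7  R4←I2
t=8  I3 dispatched to LSU
t=9  I3 operands ready · I4 dispatched to SHIFT
t=10  I3 complete · I4 operands ready
t=11  R2←I3 · I4 complete
t=12  R1←I4
t=13  I5 dispatched to SHIFT
t=14  I5 operands ready · I6 dispatched to ADD
t=15  I5 complete · I6 operands ready · I7 dispatched to MUL
t=16  R5←I5 · I7 operands ready
t=17  I6 complete · I8 dispatched to SHIFT
t=18  R4←I6
t=22  I7 complete
t=23  R0←I7
t=24  I8 operands ready
t=25  I8 complete
t=26  R2←I8

cycle = 18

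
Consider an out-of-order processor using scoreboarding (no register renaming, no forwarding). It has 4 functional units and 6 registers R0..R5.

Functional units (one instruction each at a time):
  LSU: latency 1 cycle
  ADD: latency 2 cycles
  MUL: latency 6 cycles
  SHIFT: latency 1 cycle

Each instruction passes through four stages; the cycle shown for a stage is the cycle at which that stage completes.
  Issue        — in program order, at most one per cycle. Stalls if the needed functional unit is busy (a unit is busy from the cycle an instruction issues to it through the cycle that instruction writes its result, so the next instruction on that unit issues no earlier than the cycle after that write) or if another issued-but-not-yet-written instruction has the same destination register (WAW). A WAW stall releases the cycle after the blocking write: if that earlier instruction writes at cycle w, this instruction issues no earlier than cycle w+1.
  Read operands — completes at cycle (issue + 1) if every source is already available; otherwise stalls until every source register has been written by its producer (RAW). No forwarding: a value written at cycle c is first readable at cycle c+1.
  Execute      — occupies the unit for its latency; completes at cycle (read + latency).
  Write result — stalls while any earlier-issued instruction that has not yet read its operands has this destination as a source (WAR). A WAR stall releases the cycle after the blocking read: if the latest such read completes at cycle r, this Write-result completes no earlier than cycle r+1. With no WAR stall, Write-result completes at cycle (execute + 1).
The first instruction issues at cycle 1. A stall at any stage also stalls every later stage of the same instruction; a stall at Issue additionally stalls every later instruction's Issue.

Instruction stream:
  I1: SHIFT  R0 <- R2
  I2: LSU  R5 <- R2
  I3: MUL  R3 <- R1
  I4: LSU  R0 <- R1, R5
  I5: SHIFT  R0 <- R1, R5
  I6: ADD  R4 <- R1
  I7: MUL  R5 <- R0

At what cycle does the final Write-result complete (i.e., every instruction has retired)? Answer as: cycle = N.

cycle = 21

cycle 1: I1 issues→SHIFT
cycle 2: I1 reads, I2 issues→LSU
cycle 3: I1 exec-done, I2 reads, I3 issues→MUL
cycle 4: I1 writes R0, I2 exec-done, I3 reads
cycle 5: I2 writes R5
cycle 6: I4 issues→LSU
cycle 7: I4 reads
cycle 8: I4 exec-done
cycle 9: I4 writes R0
cycle 10: I3 exec-done, I5 issues→SHIFT
cycle 11: I3 writes R3, I5 reads, I6 issues→ADD
cycle 12: I5 exec-done, I6 reads, I7 issues→MUL
cycle 13: I5 writes R0
cycle 14: I6 exec-done, I7 reads
cycle 15: I6 writes R4
cycle 20: I7 exec-done
cycle 21: I7 writes R5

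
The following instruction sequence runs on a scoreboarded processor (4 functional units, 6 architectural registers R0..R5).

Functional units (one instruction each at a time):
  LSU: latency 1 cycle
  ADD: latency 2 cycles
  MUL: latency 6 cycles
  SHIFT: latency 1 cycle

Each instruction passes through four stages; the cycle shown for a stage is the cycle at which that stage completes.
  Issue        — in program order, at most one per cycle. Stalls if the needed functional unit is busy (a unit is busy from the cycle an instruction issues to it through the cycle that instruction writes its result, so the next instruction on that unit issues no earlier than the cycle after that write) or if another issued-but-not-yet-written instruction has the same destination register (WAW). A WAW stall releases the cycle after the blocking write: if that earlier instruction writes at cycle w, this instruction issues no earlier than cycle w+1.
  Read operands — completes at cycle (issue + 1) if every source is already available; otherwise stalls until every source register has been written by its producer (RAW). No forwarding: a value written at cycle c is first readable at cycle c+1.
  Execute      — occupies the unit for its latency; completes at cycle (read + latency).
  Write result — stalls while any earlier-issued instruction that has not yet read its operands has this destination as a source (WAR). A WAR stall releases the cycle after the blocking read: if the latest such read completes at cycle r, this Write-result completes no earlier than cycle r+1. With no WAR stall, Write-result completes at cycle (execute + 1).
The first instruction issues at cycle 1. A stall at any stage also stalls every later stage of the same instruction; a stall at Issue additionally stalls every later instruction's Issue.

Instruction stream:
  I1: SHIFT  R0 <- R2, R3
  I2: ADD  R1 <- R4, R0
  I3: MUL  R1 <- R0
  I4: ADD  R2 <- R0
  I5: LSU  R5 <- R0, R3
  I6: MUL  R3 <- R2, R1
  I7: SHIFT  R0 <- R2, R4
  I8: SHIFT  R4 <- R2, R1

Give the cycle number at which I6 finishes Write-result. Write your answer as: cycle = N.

cycle 1: I1 issues→SHIFT
cycle 2: I1 reads, I2 issues→ADD
cycle 3: I1 exec-done
cycle 4: I1 writes R0
cycle 5: I2 reads
cycle 7: I2 exec-done
cycle 8: I2 writes R1
cycle 9: I3 issues→MUL
cycle 10: I3 reads, I4 issues→ADD
cycle 11: I4 reads, I5 issues→LSU
cycle 12: I5 reads
cycle 13: I4 exec-done, I5 exec-done
cycle 14: I4 writes R2, I5 writes R5
cycle 16: I3 exec-done
cycle 17: I3 writes R1
cycle 18: I6 issues→MUL
cycle 19: I6 reads, I7 issues→SHIFT
cycle 20: I7 reads
cycle 21: I7 exec-done
cycle 22: I7 writes R0
cycle 23: I8 issues→SHIFT
cycle 24: I8 reads
cycle 25: I6 exec-done, I8 exec-done
cycle 26: I6 writes R3, I8 writes R4

cycle = 26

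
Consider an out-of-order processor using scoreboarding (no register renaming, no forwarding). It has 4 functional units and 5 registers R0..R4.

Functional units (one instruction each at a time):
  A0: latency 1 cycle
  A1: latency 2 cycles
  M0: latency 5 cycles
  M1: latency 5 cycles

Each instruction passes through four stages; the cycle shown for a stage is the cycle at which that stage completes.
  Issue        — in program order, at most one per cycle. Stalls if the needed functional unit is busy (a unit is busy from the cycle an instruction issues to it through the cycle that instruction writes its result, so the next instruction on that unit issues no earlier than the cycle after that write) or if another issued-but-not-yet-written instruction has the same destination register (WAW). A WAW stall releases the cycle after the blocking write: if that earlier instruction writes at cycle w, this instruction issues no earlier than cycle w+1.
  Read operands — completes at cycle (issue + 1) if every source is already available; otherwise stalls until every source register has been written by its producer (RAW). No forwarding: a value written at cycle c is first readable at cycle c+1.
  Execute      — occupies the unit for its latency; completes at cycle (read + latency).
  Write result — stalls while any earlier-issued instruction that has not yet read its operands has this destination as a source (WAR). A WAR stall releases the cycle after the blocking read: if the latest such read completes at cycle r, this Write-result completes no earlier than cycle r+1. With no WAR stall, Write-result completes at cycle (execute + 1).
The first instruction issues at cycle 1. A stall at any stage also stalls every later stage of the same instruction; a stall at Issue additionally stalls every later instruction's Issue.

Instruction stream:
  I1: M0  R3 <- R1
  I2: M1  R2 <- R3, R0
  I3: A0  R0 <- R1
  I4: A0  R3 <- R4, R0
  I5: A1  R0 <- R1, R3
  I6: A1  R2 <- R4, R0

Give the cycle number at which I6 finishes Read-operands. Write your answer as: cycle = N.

c1: issue I1 (M0)
c2: I1 read-ops, issue I2 (M1)
c3: issue I3 (A0)
c4: I3 read-ops
c5: I3 finished on A0
c7: I1 finished on M0
c8: I1→R3
c9: I2 read-ops
c10: I3→R0
c11: issue I4 (A0)
c12: I4 read-ops, issue I5 (A1)
c13: I4 finished on A0
c14: I2 finished on M1, I4→R3
c15: I2→R2, I5 read-ops
c17: I5 finished on A1
c18: I5→R0
c19: issue I6 (A1)
c20: I6 read-ops
c22: I6 finished on A1
c23: I6→R2

cycle = 20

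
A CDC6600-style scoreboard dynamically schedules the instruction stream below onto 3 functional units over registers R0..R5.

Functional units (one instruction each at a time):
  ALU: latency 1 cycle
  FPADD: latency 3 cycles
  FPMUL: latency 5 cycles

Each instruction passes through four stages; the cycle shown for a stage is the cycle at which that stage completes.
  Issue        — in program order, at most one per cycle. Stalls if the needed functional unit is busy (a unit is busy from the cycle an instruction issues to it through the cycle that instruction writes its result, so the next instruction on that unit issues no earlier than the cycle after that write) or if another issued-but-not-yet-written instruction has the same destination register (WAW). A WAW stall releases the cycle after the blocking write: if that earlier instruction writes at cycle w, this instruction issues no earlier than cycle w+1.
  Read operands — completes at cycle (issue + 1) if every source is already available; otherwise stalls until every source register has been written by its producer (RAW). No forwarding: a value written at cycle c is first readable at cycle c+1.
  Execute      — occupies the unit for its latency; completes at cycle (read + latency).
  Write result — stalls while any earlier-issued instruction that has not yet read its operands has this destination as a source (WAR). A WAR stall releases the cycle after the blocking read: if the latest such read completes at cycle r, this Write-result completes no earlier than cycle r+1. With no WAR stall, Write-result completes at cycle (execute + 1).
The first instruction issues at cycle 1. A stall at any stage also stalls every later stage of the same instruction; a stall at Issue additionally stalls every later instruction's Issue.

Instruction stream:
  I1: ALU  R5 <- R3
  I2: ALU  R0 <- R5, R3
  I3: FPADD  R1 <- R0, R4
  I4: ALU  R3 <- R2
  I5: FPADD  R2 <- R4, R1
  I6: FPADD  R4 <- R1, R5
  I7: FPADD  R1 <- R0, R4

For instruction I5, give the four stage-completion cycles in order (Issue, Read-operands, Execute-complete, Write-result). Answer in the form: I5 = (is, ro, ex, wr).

I5 = (14, 15, 18, 19)

[1] I1 issues→ALU
[2] I1 reads
[3] I1 exec-done
[4] I1 writes R5
[5] I2 issues→ALU
[6] I2 reads · I3 issues→FPADD
[7] I2 exec-done
[8] I2 writes R0
[9] I3 reads · I4 issues→ALU
[10] I4 reads
[11] I4 exec-done
[12] I3 exec-done · I4 writes R3
[13] I3 writes R1
[14] I5 issues→FPADD
[15] I5 reads
[18] I5 exec-done
[19] I5 writes R2
[20] I6 issues→FPADD
[21] I6 reads
[24] I6 exec-done
[25] I6 writes R4
[26] I7 issues→FPADD
[27] I7 reads
[30] I7 exec-done
[31] I7 writes R1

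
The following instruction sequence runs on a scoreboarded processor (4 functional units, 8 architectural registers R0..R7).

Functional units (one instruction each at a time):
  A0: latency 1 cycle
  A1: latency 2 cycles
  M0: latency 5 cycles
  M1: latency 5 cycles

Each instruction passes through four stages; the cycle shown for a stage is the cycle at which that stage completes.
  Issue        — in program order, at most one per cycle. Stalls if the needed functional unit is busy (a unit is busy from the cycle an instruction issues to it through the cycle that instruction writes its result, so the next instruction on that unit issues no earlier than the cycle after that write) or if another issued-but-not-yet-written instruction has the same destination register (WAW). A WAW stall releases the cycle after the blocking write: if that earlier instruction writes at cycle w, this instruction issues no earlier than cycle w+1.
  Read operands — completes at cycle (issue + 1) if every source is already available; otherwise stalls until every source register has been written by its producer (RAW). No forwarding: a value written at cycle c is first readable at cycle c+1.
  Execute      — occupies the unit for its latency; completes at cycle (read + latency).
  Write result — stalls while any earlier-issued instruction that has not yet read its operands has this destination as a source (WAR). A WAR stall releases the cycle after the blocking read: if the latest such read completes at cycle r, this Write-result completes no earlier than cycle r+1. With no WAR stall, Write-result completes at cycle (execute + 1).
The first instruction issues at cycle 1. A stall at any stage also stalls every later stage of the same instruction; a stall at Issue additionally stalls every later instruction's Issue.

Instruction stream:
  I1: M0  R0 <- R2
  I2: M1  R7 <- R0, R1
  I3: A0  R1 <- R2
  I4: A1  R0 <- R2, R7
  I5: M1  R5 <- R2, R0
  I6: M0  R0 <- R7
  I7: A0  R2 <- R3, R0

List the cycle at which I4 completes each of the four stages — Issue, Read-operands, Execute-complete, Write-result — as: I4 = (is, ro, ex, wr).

I1 -> (1, 2, 7, 8)
I2 -> (2, 9, 14, 15)  // RAW R0: wait I1 write@8
I3 -> (3, 4, 5, 10)  // WAR R1: wait I2 read@9
I4 -> (9, 16, 18, 19)  // WAW R0: wait I1 write@8, RAW R7: wait I2 write@15
I5 -> (16, 20, 25, 26)  // struct: M1 busy until I2 writes@15, RAW R0: wait I4 write@19
I6 -> (20, 21, 26, 27)  // WAW R0: wait I4 write@19
I7 -> (21, 28, 29, 30)  // RAW R0: wait I6 write@27

I4 = (9, 16, 18, 19)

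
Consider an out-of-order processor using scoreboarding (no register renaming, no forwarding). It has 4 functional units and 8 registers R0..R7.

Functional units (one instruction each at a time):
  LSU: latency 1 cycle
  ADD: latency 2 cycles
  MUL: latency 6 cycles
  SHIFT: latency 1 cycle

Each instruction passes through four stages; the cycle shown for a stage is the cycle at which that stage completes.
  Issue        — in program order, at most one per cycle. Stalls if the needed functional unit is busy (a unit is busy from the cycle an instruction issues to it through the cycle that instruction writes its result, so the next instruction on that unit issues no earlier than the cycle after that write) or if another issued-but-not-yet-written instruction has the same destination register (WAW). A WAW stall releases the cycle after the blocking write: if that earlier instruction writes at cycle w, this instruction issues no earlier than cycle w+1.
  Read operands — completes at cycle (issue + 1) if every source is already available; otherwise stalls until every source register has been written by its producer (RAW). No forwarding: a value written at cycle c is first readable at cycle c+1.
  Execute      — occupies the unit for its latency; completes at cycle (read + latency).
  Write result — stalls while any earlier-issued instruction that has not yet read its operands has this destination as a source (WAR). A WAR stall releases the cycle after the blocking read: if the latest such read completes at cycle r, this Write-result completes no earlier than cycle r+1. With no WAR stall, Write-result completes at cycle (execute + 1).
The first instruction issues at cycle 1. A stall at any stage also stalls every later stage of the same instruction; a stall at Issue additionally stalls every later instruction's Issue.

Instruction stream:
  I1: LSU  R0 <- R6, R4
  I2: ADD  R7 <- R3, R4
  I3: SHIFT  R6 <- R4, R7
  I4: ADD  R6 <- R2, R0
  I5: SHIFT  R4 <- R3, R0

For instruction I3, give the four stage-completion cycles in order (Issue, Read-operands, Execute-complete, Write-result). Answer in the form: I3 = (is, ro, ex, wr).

I1: IS=1 RO=2 EX=3 WR=4
I2: IS=2 RO=3 EX=5 WR=6
I3: IS=3 RO=7 EX=8 WR=9  [RAW R7: wait I2 write@6]
I4: IS=10 RO=11 EX=13 WR=14  [WAW R6: wait I3 write@9]
I5: IS=11 RO=12 EX=13 WR=14

I3 = (3, 7, 8, 9)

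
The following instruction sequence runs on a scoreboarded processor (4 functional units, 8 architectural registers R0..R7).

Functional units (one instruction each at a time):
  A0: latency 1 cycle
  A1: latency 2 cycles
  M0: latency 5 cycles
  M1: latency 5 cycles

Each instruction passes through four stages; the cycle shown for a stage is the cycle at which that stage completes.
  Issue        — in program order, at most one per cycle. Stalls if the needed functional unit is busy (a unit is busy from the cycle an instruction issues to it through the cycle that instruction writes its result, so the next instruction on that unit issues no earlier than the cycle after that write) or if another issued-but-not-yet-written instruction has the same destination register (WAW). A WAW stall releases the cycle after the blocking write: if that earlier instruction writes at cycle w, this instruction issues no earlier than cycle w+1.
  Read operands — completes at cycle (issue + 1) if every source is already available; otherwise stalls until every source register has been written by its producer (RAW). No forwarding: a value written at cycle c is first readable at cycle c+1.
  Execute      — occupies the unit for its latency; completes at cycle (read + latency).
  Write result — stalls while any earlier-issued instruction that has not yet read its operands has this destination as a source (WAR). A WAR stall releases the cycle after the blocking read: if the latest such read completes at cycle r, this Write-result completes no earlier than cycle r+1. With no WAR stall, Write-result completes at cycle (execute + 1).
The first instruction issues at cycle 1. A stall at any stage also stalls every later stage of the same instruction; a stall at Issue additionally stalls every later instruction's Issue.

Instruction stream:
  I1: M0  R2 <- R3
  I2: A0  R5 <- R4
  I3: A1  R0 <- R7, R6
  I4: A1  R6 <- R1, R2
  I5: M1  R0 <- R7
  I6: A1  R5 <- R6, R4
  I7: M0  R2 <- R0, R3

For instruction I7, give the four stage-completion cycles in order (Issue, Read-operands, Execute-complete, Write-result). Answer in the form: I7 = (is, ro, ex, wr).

I7 = (14, 17, 22, 23)

I1 -> (1, 2, 7, 8)
I2 -> (2, 3, 4, 5)
I3 -> (3, 4, 6, 7)
I4 -> (8, 9, 11, 12)  // struct: A1 busy until I3 writes@7
I5 -> (9, 10, 15, 16)
I6 -> (13, 14, 16, 17)  // struct: A1 busy until I4 writes@12
I7 -> (14, 17, 22, 23)  // RAW R0: wait I5 write@16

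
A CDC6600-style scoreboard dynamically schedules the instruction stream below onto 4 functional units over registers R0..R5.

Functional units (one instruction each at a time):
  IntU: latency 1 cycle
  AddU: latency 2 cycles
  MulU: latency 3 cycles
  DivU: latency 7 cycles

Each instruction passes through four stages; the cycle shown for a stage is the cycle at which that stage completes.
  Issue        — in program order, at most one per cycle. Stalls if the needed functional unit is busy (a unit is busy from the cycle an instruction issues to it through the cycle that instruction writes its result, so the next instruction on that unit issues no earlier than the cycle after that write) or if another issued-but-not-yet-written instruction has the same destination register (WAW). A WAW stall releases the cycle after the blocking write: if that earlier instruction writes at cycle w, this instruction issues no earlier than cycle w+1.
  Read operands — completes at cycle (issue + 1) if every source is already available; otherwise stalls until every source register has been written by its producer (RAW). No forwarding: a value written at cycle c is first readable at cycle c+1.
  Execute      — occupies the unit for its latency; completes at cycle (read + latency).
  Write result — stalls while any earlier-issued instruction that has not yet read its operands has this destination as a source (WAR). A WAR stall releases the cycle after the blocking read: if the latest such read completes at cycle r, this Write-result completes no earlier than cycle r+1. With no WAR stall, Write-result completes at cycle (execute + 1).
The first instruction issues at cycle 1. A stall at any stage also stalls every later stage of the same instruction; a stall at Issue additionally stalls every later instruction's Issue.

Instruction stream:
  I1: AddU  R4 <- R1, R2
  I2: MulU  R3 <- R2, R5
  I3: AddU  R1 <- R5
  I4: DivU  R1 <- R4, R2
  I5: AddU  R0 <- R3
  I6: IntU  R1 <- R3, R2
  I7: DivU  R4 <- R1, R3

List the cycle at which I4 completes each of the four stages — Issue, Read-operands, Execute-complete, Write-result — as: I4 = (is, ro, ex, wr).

c1: I1→AddU
c2: I1 RO, I2→MulU
c3: I2 RO
c4: I1 EX
c5: I1 WR R4
c6: I2 EX, I3→AddU
c7: I2 WR R3, I3 RO
c9: I3 EX
c10: I3 WR R1
c11: I4→DivU
c12: I4 RO, I5→AddU
c13: I5 RO
c15: I5 EX
c16: I5 WR R0
c19: I4 EX
c20: I4 WR R1
c21: I6→IntU
c22: I6 RO, I7→DivU
c23: I6 EX
c24: I6 WR R1
c25: I7 RO
c32: I7 EX
c33: I7 WR R4

I4 = (11, 12, 19, 20)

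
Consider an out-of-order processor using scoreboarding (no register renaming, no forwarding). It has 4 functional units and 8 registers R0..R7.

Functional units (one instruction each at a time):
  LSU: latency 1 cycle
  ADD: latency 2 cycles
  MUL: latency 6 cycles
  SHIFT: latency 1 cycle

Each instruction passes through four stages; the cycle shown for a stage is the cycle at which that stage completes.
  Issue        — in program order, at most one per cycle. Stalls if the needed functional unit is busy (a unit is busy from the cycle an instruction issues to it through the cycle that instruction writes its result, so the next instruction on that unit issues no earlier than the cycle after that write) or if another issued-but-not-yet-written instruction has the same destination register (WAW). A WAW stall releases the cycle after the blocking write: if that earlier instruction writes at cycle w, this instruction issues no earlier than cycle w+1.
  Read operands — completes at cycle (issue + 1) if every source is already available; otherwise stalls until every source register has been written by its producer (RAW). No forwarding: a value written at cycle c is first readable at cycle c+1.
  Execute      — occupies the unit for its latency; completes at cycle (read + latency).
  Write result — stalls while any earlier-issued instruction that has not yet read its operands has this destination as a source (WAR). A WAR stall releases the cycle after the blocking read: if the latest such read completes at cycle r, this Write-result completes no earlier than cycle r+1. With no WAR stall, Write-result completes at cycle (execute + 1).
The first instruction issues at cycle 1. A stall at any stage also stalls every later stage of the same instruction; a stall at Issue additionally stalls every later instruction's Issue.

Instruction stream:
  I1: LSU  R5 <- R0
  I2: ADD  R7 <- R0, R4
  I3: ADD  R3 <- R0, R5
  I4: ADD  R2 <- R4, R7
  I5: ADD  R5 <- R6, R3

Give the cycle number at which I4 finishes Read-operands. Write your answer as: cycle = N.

  I1 | 1 | 2 | 3 | 4
  I2 | 2 | 3 | 5 | 6
  I3 | 7 | 8 | 10 | 11   struct: ADD busy until I2 writes@6
  I4 | 12 | 13 | 15 | 16   struct: ADD busy until I3 writes@11
  I5 | 17 | 18 | 20 | 21   struct: ADD busy until I4 writes@16

cycle = 13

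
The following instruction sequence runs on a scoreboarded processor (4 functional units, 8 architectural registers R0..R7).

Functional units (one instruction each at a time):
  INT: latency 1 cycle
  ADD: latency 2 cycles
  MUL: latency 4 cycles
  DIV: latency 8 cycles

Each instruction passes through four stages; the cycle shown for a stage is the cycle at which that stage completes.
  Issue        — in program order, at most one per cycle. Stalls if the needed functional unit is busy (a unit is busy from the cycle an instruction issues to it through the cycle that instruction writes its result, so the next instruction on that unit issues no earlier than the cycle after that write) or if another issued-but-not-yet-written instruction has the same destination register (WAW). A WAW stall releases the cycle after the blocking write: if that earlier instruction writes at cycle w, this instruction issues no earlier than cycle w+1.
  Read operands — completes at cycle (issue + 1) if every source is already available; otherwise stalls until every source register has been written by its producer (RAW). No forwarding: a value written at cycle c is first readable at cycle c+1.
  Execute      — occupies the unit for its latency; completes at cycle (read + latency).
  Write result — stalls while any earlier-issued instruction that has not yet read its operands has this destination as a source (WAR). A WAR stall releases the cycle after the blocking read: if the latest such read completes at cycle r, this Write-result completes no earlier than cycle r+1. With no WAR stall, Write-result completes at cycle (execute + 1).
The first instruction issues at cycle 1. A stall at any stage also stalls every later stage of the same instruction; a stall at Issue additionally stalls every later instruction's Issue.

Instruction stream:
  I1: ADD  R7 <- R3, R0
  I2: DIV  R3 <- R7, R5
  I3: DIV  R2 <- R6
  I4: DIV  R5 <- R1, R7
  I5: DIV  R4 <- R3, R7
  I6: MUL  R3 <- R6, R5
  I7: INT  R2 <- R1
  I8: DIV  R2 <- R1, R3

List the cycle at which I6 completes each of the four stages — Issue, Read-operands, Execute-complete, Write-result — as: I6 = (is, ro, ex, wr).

1) issue 1, read 2, done 4, write 5
2) issue 2, read 6, done 14, write 15  <RAW R7: wait I1 write@5>
3) issue 16, read 17, done 25, write 26  <struct: DIV busy until I2 writes@15>
4) issue 27, read 28, done 36, write 37  <struct: DIV busy until I3 writes@26>
5) issue 38, read 39, done 47, write 48  <struct: DIV busy until I4 writes@37>
6) issue 39, read 40, done 44, write 45
7) issue 40, read 41, done 42, write 43
8) issue 49, read 50, done 58, write 59  <struct: DIV busy until I5 writes@48>

I6 = (39, 40, 44, 45)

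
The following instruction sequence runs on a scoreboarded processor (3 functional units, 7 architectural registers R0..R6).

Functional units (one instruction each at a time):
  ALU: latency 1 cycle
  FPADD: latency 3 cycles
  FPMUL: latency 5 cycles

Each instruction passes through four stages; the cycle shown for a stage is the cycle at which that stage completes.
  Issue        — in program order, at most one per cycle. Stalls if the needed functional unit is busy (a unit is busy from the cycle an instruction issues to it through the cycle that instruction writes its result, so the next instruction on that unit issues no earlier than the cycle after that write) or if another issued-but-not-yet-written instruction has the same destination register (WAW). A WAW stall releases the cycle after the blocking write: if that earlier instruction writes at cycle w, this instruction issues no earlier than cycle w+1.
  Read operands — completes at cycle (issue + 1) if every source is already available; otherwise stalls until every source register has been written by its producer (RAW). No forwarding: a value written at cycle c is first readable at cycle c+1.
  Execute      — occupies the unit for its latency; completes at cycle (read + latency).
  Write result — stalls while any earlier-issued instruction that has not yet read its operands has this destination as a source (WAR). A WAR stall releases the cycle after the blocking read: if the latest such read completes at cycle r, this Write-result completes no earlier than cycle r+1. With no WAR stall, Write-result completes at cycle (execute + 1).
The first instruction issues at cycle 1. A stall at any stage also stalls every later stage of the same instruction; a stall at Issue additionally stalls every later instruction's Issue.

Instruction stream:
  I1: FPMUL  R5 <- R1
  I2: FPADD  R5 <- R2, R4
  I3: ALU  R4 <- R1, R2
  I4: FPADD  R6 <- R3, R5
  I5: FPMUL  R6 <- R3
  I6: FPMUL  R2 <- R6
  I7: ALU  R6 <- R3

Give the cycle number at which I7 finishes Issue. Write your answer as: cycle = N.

cycle = 30

I1: IS=1 RO=2 EX=7 WR=8
I2: IS=9 RO=10 EX=13 WR=14  [WAW R5: wait I1 write@8]
I3: IS=10 RO=11 EX=12 WR=13
I4: IS=15 RO=16 EX=19 WR=20  [struct: FPADD busy until I2 writes@14]
I5: IS=21 RO=22 EX=27 WR=28  [WAW R6: wait I4 write@20]
I6: IS=29 RO=30 EX=35 WR=36  [struct: FPMUL busy until I5 writes@28]
I7: IS=30 RO=31 EX=32 WR=33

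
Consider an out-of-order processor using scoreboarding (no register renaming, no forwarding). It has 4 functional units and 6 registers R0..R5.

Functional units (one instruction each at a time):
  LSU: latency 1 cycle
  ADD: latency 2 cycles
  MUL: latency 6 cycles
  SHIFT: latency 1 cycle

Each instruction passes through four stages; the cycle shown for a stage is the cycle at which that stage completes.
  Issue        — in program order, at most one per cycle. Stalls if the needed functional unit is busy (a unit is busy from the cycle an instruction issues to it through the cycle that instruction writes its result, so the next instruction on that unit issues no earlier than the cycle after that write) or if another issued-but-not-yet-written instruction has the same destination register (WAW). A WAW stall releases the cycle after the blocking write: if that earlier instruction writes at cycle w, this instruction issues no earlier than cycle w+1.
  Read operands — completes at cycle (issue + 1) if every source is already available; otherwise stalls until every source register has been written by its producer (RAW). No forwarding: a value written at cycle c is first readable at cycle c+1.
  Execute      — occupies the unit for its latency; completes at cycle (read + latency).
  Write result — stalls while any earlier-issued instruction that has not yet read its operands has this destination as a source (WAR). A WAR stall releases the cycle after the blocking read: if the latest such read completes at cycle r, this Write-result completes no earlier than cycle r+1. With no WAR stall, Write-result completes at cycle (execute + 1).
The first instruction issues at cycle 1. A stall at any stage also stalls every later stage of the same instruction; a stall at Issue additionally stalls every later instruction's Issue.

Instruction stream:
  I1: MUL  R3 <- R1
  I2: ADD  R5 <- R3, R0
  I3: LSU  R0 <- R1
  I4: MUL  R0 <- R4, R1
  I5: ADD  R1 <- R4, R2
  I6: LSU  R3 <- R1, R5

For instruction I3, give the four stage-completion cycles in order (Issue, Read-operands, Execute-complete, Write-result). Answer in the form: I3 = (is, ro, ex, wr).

  I1 | 1 | 2 | 8 | 9
  I2 | 2 | 10 | 12 | 13   RAW R3: wait I1 write@9
  I3 | 3 | 4 | 5 | 11   WAR R0: wait I2 read@10
  I4 | 12 | 13 | 19 | 20   WAW R0: wait I3 write@11
  I5 | 14 | 15 | 17 | 18   struct: ADD busy until I2 writes@13
  I6 | 15 | 19 | 20 | 21   RAW R1: wait I5 write@18

I3 = (3, 4, 5, 11)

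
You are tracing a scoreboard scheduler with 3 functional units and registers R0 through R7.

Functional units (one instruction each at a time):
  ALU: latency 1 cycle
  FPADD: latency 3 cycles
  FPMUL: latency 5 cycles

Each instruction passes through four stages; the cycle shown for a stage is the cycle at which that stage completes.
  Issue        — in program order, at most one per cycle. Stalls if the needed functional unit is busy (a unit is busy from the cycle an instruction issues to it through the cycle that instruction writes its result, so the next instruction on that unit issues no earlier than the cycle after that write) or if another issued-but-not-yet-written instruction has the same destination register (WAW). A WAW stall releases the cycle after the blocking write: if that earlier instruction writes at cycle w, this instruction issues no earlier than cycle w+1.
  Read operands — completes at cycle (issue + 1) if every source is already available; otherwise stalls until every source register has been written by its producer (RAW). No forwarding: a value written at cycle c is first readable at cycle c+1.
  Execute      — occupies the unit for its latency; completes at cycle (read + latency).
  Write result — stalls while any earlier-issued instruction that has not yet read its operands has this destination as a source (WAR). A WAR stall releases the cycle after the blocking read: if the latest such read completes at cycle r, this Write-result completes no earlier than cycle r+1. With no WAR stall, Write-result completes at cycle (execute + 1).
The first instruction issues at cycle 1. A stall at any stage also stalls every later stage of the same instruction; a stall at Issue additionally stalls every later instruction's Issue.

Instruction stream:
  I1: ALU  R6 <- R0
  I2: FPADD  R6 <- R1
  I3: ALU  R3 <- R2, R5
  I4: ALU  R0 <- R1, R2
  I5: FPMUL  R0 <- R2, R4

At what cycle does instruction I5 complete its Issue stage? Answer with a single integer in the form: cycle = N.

I1: IS=1 RO=2 EX=3 WR=4
I2: IS=5 RO=6 EX=9 WR=10  [WAW R6: wait I1 write@4]
I3: IS=6 RO=7 EX=8 WR=9
I4: IS=10 RO=11 EX=12 WR=13  [struct: ALU busy until I3 writes@9]
I5: IS=14 RO=15 EX=20 WR=21  [WAW R0: wait I4 write@13]

cycle = 14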